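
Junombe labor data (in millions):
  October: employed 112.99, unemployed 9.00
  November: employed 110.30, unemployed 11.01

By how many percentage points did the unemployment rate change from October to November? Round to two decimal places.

The unemployment rate changed by +1.70 percentage points.

October: labor force = 112.99 + 9.00 = 121.99; u = 9.00/121.99 = 7.38%.
November: labor force = 110.30 + 11.01 = 121.31; u = 11.01/121.31 = 9.08%.
Change = 9.08% − 7.38% = +1.70 pp.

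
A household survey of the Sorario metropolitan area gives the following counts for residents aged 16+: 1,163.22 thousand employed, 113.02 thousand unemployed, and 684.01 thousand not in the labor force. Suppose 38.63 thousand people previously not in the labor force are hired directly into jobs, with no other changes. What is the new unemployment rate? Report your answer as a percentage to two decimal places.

New unemployment rate ≈ 8.60%.

Initially, labor force = 1,163.22 + 113.02 = 1,276.24 thousand, so u = 113.02/1,276.24 = 8.86%.
After the change, employed and labor force both rise by 38.63; unemployed unchanged → E = 1,201.85, U = 113.02, labor force = 1,314.87 thousand.
New unemployment rate = 113.02 / 1,314.87 = 8.60%.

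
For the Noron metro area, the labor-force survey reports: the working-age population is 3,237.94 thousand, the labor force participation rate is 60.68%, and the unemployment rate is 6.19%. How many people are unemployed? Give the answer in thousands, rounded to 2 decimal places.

Labor force = 0.6068 × 3,237.94 = 1,964.78 thousand.
Unemployed = 0.0619 × 1,964.78 ≈ 121.62 thousand.

About 121.62 thousand are unemployed.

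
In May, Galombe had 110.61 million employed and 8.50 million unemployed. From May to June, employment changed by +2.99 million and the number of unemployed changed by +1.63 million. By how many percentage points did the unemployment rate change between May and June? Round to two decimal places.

The unemployment rate changed by +1.05 percentage points.

May: labor force = 110.61 + 8.50 = 119.11; u = 8.50/119.11 = 7.14%.
June: labor force = 113.60 + 10.13 = 123.73; u = 10.13/123.73 = 8.19%.
Change = 8.19% − 7.14% = +1.05 pp.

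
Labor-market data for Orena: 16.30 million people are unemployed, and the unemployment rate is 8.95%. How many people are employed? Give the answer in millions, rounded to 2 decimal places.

Labor force = U / u = 16.30 / 0.0895 ≈ 182.12 million.
Employed = labor force − unemployed = 182.12 − 16.30 = 165.82 million.

About 165.82 million are employed.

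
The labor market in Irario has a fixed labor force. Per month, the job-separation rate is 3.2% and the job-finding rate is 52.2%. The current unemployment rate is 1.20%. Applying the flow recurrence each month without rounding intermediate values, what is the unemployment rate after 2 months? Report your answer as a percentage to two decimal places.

Unemployment rate after two months ≈ 4.87%.

With a fixed labor force, u_{t+1} = u_t + s·(1−u_t) − f·u_t = u_t·(1−s−f) + s.
Here 1−s−f = 0.446 and s = 0.032.
u_1 = 0.012000 × 0.446 + 0.032 = 0.037352.
u_2 = 0.037352 × 0.446 + 0.032 = 0.048659.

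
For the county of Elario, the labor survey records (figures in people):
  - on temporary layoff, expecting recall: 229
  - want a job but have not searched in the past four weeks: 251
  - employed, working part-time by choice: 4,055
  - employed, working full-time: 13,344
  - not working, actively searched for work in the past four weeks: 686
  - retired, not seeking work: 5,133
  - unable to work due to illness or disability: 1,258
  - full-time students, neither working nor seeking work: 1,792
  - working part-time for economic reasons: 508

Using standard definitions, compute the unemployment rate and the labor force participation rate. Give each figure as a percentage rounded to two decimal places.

Unemployment rate ≈ 4.86%; labor force participation rate ≈ 69.06%.

Employed = 4,055 + 13,344 + 508 = 17,907 (anyone who worked, including part-time for economic reasons, counts as employed).
Unemployed = 229 + 686 = 915 (jobless and actively searching, or on temporary layoff).
Labor force = 17,907 + 915 = 18,822.
Not in labor force = 251 + 5,133 + 1,258 + 1,792 = 8,434 (those not working and not actively searching are outside the labor force — including those who want a job but have given up searching).
Civilian working-age population = 18,822 + 8,434 = 27,256.
Unemployment rate = 915 / 18,822 = 4.86%.
Labor force participation rate = 18,822 / 27,256 = 69.06%.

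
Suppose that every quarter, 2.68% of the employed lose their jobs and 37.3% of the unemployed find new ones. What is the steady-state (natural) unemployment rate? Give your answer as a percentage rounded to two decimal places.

At steady state the flows balance: s·E = f·U, so U/(E+U) = s/(s+f).
u* = 2.68 / (2.68 + 37.3) = 2.68 / 39.98 = 6.70%.

Steady-state unemployment rate ≈ 6.70%.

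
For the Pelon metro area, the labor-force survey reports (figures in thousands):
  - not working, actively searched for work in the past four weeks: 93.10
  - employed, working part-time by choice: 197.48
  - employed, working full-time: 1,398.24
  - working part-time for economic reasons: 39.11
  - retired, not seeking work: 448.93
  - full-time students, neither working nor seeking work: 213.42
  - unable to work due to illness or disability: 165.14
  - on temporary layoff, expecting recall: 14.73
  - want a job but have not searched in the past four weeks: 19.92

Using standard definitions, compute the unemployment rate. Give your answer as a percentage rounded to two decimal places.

Employed = 197.48 + 1,398.24 + 39.11 = 1,634.83 thousand (anyone who worked, including part-time for economic reasons, counts as employed).
Unemployed = 93.10 + 14.73 = 107.83 thousand (jobless and actively searching, or on temporary layoff).
Labor force = 1,634.83 + 107.83 = 1,742.66 thousand.
Unemployment rate = 107.83 / 1,742.66 = 6.19%.

Unemployment rate ≈ 6.19%.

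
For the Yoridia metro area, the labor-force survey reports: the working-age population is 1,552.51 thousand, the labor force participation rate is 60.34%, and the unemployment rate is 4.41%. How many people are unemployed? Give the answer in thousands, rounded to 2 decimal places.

Labor force = 0.6034 × 1,552.51 = 936.78 thousand.
Unemployed = 0.0441 × 936.78 ≈ 41.31 thousand.

About 41.31 thousand are unemployed.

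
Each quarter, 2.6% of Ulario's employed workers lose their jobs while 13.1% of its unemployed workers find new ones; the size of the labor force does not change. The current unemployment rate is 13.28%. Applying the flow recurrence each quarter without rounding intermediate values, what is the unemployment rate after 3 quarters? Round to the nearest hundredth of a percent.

Unemployment rate after three quarters ≈ 14.60%.

With a fixed labor force, u_{t+1} = u_t + s·(1−u_t) − f·u_t = u_t·(1−s−f) + s.
Here 1−s−f = 0.843 and s = 0.026.
u_1 = 0.132800 × 0.843 + 0.026 = 0.137950.
u_2 = 0.137950 × 0.843 + 0.026 = 0.142292.
u_3 = 0.142292 × 0.843 + 0.026 = 0.145952.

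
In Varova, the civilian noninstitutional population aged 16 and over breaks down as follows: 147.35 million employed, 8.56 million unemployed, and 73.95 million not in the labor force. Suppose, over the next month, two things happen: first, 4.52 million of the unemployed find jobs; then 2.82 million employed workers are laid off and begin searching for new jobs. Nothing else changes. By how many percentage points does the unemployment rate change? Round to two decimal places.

Initially, labor force = 147.35 + 8.56 = 155.91 million, so u = 8.56/155.91 = 5.49%.
After the first change, unemployed falls and employed rises by 4.52; labor force unchanged → E = 151.87, U = 4.04, labor force = 155.91 million.
After the second change, employed falls and unemployed rises by 2.82; labor force unchanged → E = 149.05, U = 6.86, labor force = 155.91 million.
New unemployment rate = 6.86 / 155.91 = 4.40%.
Change = 4.40% − 5.49% = −1.09 percentage points.

The unemployment rate changes by −1.09 percentage points.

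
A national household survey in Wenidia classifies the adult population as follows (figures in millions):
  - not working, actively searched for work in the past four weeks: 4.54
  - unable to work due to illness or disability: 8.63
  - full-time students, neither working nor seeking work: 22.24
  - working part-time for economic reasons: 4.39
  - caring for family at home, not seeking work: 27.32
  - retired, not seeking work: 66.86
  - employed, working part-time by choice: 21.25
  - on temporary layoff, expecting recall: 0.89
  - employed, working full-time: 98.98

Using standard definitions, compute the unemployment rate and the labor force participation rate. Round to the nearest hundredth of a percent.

Employed = 4.39 + 21.25 + 98.98 = 124.62 million (anyone who worked, including part-time for economic reasons, counts as employed).
Unemployed = 4.54 + 0.89 = 5.43 million (jobless and actively searching, or on temporary layoff).
Labor force = 124.62 + 5.43 = 130.05 million.
Not in labor force = 8.63 + 22.24 + 27.32 + 66.86 = 125.05 million (those not working and not actively searching are outside the labor force).
Civilian working-age population = 130.05 + 125.05 = 255.10 million.
Unemployment rate = 5.43 / 130.05 = 4.18%.
Labor force participation rate = 130.05 / 255.10 = 50.98%.

Unemployment rate ≈ 4.18%; labor force participation rate ≈ 50.98%.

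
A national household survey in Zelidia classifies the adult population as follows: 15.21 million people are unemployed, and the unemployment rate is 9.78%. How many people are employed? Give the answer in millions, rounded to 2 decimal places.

About 140.31 million are employed.

Labor force = U / u = 15.21 / 0.0978 ≈ 155.52 million.
Employed = labor force − unemployed = 155.52 − 15.21 = 140.31 million.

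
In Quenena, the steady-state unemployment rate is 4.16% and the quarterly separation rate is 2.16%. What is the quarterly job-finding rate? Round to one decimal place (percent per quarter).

From u* = s/(s+f): f = s·(1−u)/u.
f = 2.16 × (1 − 0.0416) / 0.0416 = 2.0701 / 0.0416 ≈ 49.8% per quarter.

Job-finding rate ≈ 49.8% per quarter.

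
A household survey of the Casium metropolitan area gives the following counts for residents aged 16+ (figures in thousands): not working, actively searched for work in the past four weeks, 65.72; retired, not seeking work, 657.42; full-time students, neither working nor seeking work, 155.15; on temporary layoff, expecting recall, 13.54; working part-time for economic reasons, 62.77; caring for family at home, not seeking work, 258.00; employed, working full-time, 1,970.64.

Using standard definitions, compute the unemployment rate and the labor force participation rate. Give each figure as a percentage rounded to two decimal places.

Unemployment rate ≈ 3.75%; labor force participation rate ≈ 66.37%.

Employed = 62.77 + 1,970.64 = 2,033.41 thousand (anyone who worked, including part-time for economic reasons, counts as employed).
Unemployed = 65.72 + 13.54 = 79.26 thousand (jobless and actively searching, or on temporary layoff).
Labor force = 2,033.41 + 79.26 = 2,112.67 thousand.
Not in labor force = 657.42 + 155.15 + 258.00 = 1,070.57 thousand (those not working and not actively searching are outside the labor force).
Civilian working-age population = 2,112.67 + 1,070.57 = 3,183.24 thousand.
Unemployment rate = 79.26 / 2,112.67 = 3.75%.
Labor force participation rate = 2,112.67 / 3,183.24 = 66.37%.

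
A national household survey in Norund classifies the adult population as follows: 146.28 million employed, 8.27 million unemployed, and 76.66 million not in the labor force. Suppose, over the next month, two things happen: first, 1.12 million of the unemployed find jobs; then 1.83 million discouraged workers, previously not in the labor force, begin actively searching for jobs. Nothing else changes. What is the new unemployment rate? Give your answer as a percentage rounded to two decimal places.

New unemployment rate ≈ 5.74%.

Initially, labor force = 146.28 + 8.27 = 154.55 million, so u = 8.27/154.55 = 5.35%.
After the first change, unemployed falls and employed rises by 1.12; labor force unchanged → E = 147.40, U = 7.15, labor force = 154.55 million.
After the second change, unemployed and labor force both rise by 1.83 → E = 147.40, U = 8.98, labor force = 156.38 million.
New unemployment rate = 8.98 / 156.38 = 5.74%.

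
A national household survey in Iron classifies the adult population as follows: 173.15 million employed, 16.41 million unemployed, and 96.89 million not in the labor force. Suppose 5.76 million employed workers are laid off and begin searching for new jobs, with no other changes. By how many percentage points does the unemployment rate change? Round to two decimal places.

The unemployment rate changes by +3.04 percentage points.

Initially, labor force = 173.15 + 16.41 = 189.56 million, so u = 16.41/189.56 = 8.66%.
After the change, employed falls and unemployed rises by 5.76; labor force unchanged → E = 167.39, U = 22.17, labor force = 189.56 million.
New unemployment rate = 22.17 / 189.56 = 11.70%.
Change = 11.70% − 8.66% = +3.04 percentage points.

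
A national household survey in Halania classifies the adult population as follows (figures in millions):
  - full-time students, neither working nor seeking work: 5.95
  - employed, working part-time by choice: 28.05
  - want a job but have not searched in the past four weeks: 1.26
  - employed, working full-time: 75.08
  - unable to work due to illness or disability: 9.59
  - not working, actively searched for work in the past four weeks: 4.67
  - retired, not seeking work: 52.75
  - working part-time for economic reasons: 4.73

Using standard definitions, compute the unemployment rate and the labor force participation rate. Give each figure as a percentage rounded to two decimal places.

Unemployment rate ≈ 4.15%; labor force participation rate ≈ 61.80%.

Employed = 28.05 + 75.08 + 4.73 = 107.86 million (anyone who worked, including part-time for economic reasons, counts as employed).
Unemployed = 4.67 million.
Labor force = 107.86 + 4.67 = 112.53 million.
Not in labor force = 5.95 + 1.26 + 9.59 + 52.75 = 69.55 million (those not working and not actively searching are outside the labor force — including those who want a job but have given up searching).
Civilian working-age population = 112.53 + 69.55 = 182.08 million.
Unemployment rate = 4.67 / 112.53 = 4.15%.
Labor force participation rate = 112.53 / 182.08 = 61.80%.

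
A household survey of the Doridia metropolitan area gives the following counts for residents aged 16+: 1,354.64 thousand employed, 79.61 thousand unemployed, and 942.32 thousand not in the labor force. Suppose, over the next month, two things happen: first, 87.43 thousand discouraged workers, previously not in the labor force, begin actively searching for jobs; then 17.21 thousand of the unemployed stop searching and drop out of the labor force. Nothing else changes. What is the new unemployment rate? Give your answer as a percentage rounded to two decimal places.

Initially, labor force = 1,354.64 + 79.61 = 1,434.25 thousand, so u = 79.61/1,434.25 = 5.55%.
After the first change, unemployed and labor force both rise by 87.43 → E = 1,354.64, U = 167.04, labor force = 1,521.68 thousand.
After the second change, unemployed and labor force both fall by 17.21 → E = 1,354.64, U = 149.83, labor force = 1,504.47 thousand.
New unemployment rate = 149.83 / 1,504.47 = 9.96%.

New unemployment rate ≈ 9.96%.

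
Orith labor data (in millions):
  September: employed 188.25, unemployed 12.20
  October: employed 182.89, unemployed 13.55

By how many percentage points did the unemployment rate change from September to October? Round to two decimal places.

The unemployment rate changed by +0.81 percentage points.

September: labor force = 188.25 + 12.20 = 200.45; u = 12.20/200.45 = 6.09%.
October: labor force = 182.89 + 13.55 = 196.44; u = 13.55/196.44 = 6.90%.
Change = 6.90% − 6.09% = +0.81 pp.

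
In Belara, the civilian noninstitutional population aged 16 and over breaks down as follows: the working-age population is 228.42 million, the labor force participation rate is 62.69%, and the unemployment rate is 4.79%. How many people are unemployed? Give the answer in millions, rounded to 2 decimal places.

Labor force = 0.6269 × 228.42 = 143.20 million.
Unemployed = 0.0479 × 143.20 ≈ 6.86 million.

About 6.86 million are unemployed.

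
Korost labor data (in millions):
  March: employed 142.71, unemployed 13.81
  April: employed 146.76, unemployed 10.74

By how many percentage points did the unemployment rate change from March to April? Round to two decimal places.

The unemployment rate changed by −2.00 percentage points.

March: labor force = 142.71 + 13.81 = 156.52; u = 13.81/156.52 = 8.82%.
April: labor force = 146.76 + 10.74 = 157.50; u = 10.74/157.50 = 6.82%.
Change = 6.82% − 8.82% = −2.00 pp.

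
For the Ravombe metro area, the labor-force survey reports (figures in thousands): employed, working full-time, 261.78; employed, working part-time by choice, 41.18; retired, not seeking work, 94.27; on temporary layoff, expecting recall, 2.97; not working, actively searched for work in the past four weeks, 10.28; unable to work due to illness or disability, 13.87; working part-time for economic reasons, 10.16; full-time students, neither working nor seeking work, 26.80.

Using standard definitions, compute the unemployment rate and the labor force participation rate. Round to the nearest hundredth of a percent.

Unemployment rate ≈ 4.06%; labor force participation rate ≈ 70.75%.

Employed = 261.78 + 41.18 + 10.16 = 313.12 thousand (anyone who worked, including part-time for economic reasons, counts as employed).
Unemployed = 2.97 + 10.28 = 13.25 thousand (jobless and actively searching, or on temporary layoff).
Labor force = 313.12 + 13.25 = 326.37 thousand.
Not in labor force = 94.27 + 13.87 + 26.80 = 134.94 thousand (those not working and not actively searching are outside the labor force).
Civilian working-age population = 326.37 + 134.94 = 461.31 thousand.
Unemployment rate = 13.25 / 326.37 = 4.06%.
Labor force participation rate = 326.37 / 461.31 = 70.75%.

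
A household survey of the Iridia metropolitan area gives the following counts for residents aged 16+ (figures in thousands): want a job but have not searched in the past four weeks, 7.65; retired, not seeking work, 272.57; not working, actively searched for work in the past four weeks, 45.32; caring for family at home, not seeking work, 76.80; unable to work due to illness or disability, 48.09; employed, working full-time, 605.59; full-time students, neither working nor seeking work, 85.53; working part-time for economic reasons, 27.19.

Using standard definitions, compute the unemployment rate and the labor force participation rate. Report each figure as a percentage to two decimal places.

Employed = 605.59 + 27.19 = 632.78 thousand (anyone who worked, including part-time for economic reasons, counts as employed).
Unemployed = 45.32 thousand.
Labor force = 632.78 + 45.32 = 678.10 thousand.
Not in labor force = 7.65 + 272.57 + 76.80 + 48.09 + 85.53 = 490.64 thousand (those not working and not actively searching are outside the labor force — including those who want a job but have given up searching).
Civilian working-age population = 678.10 + 490.64 = 1,168.74 thousand.
Unemployment rate = 45.32 / 678.10 = 6.68%.
Labor force participation rate = 678.10 / 1,168.74 = 58.02%.

Unemployment rate ≈ 6.68%; labor force participation rate ≈ 58.02%.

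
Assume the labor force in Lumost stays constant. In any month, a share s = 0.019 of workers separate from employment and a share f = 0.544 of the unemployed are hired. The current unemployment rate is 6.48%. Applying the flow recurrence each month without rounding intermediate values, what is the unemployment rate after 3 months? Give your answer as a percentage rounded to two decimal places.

With a fixed labor force, u_{t+1} = u_t + s·(1−u_t) − f·u_t = u_t·(1−s−f) + s.
Here 1−s−f = 0.437 and s = 0.019.
u_1 = 0.064800 × 0.437 + 0.019 = 0.047318.
u_2 = 0.047318 × 0.437 + 0.019 = 0.039678.
u_3 = 0.039678 × 0.437 + 0.019 = 0.036339.

Unemployment rate after three months ≈ 3.63%.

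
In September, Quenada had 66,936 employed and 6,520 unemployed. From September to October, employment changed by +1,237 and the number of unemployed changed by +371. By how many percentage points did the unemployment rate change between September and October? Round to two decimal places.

September: labor force = 66,936 + 6,520 = 73,456; u = 6,520/73,456 = 8.88%.
October: labor force = 68,173 + 6,891 = 75,064; u = 6,891/75,064 = 9.18%.
Change = 9.18% − 8.88% = +0.30 pp.

The unemployment rate changed by +0.30 percentage points.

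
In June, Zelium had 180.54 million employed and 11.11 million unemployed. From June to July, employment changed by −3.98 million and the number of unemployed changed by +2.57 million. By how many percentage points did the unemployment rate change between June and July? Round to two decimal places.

June: labor force = 180.54 + 11.11 = 191.65; u = 11.11/191.65 = 5.80%.
July: labor force = 176.56 + 13.68 = 190.24; u = 13.68/190.24 = 7.19%.
Change = 7.19% − 5.80% = +1.39 pp.

The unemployment rate changed by +1.39 percentage points.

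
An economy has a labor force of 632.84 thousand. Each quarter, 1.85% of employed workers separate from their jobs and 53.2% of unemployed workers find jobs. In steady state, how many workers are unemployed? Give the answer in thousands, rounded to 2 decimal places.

About 21.27 thousand are unemployed in steady state.

Steady-state unemployment rate u* = s/(s+f) = 1.85/(1.85+53.2) = 0.033606.
Unemployed = u* × labor force = 0.033606 × 632.84 ≈ 21.27 thousand.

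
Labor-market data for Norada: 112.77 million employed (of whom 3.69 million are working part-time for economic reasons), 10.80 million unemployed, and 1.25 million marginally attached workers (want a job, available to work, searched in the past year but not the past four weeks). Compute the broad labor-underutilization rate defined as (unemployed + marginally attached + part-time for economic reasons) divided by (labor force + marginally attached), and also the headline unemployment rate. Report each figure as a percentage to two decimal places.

Broad underutilization rate ≈ 12.61%; headline unemployment rate ≈ 8.74%.

Labor force = 112.77 + 10.80 = 123.57 million.
Numerator = 10.80 + 1.25 + 3.69 = 15.74 million.
Denominator = 123.57 + 1.25 = 124.82 million.
Broad rate = 15.74 / 124.82 = 12.61%.
Headline unemployment rate = 10.80 / 123.57 = 8.74%.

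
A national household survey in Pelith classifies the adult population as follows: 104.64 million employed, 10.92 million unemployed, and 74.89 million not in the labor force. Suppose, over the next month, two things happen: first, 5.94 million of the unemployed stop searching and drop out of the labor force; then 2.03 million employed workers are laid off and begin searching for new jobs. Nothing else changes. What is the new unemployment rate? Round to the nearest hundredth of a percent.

New unemployment rate ≈ 6.39%.

Initially, labor force = 104.64 + 10.92 = 115.56 million, so u = 10.92/115.56 = 9.45%.
After the first change, unemployed and labor force both fall by 5.94 → E = 104.64, U = 4.98, labor force = 109.62 million.
After the second change, employed falls and unemployed rises by 2.03; labor force unchanged → E = 102.61, U = 7.01, labor force = 109.62 million.
New unemployment rate = 7.01 / 109.62 = 6.39%.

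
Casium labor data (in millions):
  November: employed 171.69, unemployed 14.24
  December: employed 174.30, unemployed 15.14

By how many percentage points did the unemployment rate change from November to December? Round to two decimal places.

The unemployment rate changed by +0.33 percentage points.

November: labor force = 171.69 + 14.24 = 185.93; u = 14.24/185.93 = 7.66%.
December: labor force = 174.30 + 15.14 = 189.44; u = 15.14/189.44 = 7.99%.
Change = 7.99% − 7.66% = +0.33 pp.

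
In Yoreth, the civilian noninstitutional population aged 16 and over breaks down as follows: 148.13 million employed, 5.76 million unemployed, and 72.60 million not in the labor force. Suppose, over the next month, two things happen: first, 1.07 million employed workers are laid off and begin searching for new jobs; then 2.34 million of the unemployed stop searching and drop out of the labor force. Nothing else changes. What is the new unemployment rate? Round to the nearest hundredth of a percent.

Initially, labor force = 148.13 + 5.76 = 153.89 million, so u = 5.76/153.89 = 3.74%.
After the first change, employed falls and unemployed rises by 1.07; labor force unchanged → E = 147.06, U = 6.83, labor force = 153.89 million.
After the second change, unemployed and labor force both fall by 2.34 → E = 147.06, U = 4.49, labor force = 151.55 million.
New unemployment rate = 4.49 / 151.55 = 2.96%.

New unemployment rate ≈ 2.96%.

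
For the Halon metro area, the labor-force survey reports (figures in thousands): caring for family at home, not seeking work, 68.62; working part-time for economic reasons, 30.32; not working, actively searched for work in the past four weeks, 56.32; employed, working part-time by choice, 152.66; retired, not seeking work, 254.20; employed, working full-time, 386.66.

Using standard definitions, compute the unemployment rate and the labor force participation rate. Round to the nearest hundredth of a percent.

Unemployment rate ≈ 9.00%; labor force participation rate ≈ 65.98%.

Employed = 30.32 + 152.66 + 386.66 = 569.64 thousand (anyone who worked, including part-time for economic reasons, counts as employed).
Unemployed = 56.32 thousand.
Labor force = 569.64 + 56.32 = 625.96 thousand.
Not in labor force = 68.62 + 254.20 = 322.82 thousand (those not working and not actively searching are outside the labor force).
Civilian working-age population = 625.96 + 322.82 = 948.78 thousand.
Unemployment rate = 56.32 / 625.96 = 9.00%.
Labor force participation rate = 625.96 / 948.78 = 65.98%.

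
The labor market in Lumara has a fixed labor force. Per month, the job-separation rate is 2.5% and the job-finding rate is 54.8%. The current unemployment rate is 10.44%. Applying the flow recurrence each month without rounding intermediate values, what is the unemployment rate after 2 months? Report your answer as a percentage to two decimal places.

Unemployment rate after two months ≈ 5.47%.

With a fixed labor force, u_{t+1} = u_t + s·(1−u_t) − f·u_t = u_t·(1−s−f) + s.
Here 1−s−f = 0.427 and s = 0.025.
u_1 = 0.104400 × 0.427 + 0.025 = 0.069579.
u_2 = 0.069579 × 0.427 + 0.025 = 0.054710.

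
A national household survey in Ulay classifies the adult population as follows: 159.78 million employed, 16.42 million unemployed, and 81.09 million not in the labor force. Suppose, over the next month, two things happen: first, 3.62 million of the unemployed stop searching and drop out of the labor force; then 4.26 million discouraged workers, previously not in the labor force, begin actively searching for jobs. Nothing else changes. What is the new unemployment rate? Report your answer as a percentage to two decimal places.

New unemployment rate ≈ 9.65%.

Initially, labor force = 159.78 + 16.42 = 176.20 million, so u = 16.42/176.20 = 9.32%.
After the first change, unemployed and labor force both fall by 3.62 → E = 159.78, U = 12.80, labor force = 172.58 million.
After the second change, unemployed and labor force both rise by 4.26 → E = 159.78, U = 17.06, labor force = 176.84 million.
New unemployment rate = 17.06 / 176.84 = 9.65%.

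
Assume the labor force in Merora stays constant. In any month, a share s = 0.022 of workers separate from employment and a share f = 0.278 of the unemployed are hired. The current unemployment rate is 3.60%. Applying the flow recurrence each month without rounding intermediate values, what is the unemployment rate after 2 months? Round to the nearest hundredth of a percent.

Unemployment rate after two months ≈ 5.50%.

With a fixed labor force, u_{t+1} = u_t + s·(1−u_t) − f·u_t = u_t·(1−s−f) + s.
Here 1−s−f = 0.700 and s = 0.022.
u_1 = 0.036000 × 0.700 + 0.022 = 0.047200.
u_2 = 0.047200 × 0.700 + 0.022 = 0.055040.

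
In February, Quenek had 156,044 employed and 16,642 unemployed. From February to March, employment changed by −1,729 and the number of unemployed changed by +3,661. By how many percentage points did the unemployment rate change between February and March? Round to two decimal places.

February: labor force = 156,044 + 16,642 = 172,686; u = 16,642/172,686 = 9.64%.
March: labor force = 154,315 + 20,303 = 174,618; u = 20,303/174,618 = 11.63%.
Change = 11.63% − 9.64% = +1.99 pp.

The unemployment rate changed by +1.99 percentage points.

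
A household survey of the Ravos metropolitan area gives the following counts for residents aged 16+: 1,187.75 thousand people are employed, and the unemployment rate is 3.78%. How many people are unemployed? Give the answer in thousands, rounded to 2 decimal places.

About 46.66 thousand are unemployed.

Let U be the number unemployed. The labor force is E + U, and U/(E+U) = 0.0378.
So U = 0.0378 × 1,187.75 / (1 − 0.0378) = 44.8969 / 0.9622 ≈ 46.66 thousand.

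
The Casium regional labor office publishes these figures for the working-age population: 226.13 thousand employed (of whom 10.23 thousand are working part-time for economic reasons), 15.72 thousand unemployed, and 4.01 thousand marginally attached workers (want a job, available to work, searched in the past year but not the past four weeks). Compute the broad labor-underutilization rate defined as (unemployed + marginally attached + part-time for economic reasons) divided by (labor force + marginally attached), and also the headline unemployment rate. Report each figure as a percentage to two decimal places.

Labor force = 226.13 + 15.72 = 241.85 thousand.
Numerator = 15.72 + 4.01 + 10.23 = 29.96 thousand.
Denominator = 241.85 + 4.01 = 245.86 thousand.
Broad rate = 29.96 / 245.86 = 12.19%.
Headline unemployment rate = 15.72 / 241.85 = 6.50%.

Broad underutilization rate ≈ 12.19%; headline unemployment rate ≈ 6.50%.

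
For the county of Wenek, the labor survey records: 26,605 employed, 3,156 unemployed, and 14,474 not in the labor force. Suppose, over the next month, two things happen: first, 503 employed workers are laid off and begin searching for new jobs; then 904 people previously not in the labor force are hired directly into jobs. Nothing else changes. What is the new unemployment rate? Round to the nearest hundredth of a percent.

Initially, labor force = 26,605 + 3,156 = 29,761, so u = 3,156/29,761 = 10.60%.
After the first change, employed falls and unemployed rises by 503; labor force unchanged → E = 26,102, U = 3,659, labor force = 29,761.
After the second change, employed and labor force both rise by 904; unemployed unchanged → E = 27,006, U = 3,659, labor force = 30,665.
New unemployment rate = 3,659 / 30,665 = 11.93%.

New unemployment rate ≈ 11.93%.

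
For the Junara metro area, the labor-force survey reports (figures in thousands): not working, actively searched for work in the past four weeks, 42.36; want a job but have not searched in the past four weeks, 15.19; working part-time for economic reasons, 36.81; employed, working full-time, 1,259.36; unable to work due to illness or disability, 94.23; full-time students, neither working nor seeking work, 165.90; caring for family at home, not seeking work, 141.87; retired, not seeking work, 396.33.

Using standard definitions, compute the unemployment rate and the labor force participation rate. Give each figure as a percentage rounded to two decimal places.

Unemployment rate ≈ 3.16%; labor force participation rate ≈ 62.20%.

Employed = 36.81 + 1,259.36 = 1,296.17 thousand (anyone who worked, including part-time for economic reasons, counts as employed).
Unemployed = 42.36 thousand.
Labor force = 1,296.17 + 42.36 = 1,338.53 thousand.
Not in labor force = 15.19 + 94.23 + 165.90 + 141.87 + 396.33 = 813.52 thousand (those not working and not actively searching are outside the labor force — including those who want a job but have given up searching).
Civilian working-age population = 1,338.53 + 813.52 = 2,152.05 thousand.
Unemployment rate = 42.36 / 1,338.53 = 3.16%.
Labor force participation rate = 1,338.53 / 2,152.05 = 62.20%.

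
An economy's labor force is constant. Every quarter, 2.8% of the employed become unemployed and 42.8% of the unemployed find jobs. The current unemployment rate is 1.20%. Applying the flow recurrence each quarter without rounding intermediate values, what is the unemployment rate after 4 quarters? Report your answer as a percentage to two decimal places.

Unemployment rate after four quarters ≈ 5.71%.

With a fixed labor force, u_{t+1} = u_t + s·(1−u_t) − f·u_t = u_t·(1−s−f) + s.
Here 1−s−f = 0.544 and s = 0.028.
u_1 = 0.012000 × 0.544 + 0.028 = 0.034528.
u_2 = 0.034528 × 0.544 + 0.028 = 0.046783.
u_3 = 0.046783 × 0.544 + 0.028 = 0.053450.
u_4 = 0.053450 × 0.544 + 0.028 = 0.057077.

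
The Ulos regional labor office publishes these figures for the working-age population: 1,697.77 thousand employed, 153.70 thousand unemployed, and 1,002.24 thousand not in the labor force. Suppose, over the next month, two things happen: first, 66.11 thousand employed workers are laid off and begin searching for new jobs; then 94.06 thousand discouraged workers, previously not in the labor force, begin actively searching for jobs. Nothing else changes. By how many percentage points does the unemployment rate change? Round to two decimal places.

Initially, labor force = 1,697.77 + 153.70 = 1,851.47 thousand, so u = 153.70/1,851.47 = 8.30%.
After the first change, employed falls and unemployed rises by 66.11; labor force unchanged → E = 1,631.66, U = 219.81, labor force = 1,851.47 thousand.
After the second change, unemployed and labor force both rise by 94.06 → E = 1,631.66, U = 313.87, labor force = 1,945.53 thousand.
New unemployment rate = 313.87 / 1,945.53 = 16.13%.
Change = 16.13% − 8.30% = +7.83 percentage points.

The unemployment rate changes by +7.83 percentage points.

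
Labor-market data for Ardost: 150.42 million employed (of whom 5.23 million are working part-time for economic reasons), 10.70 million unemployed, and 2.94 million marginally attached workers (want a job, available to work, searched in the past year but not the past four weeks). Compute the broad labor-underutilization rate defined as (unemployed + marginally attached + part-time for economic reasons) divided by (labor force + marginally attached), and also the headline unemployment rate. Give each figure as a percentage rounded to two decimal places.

Broad underutilization rate ≈ 11.50%; headline unemployment rate ≈ 6.64%.

Labor force = 150.42 + 10.70 = 161.12 million.
Numerator = 10.70 + 2.94 + 5.23 = 18.87 million.
Denominator = 161.12 + 2.94 = 164.06 million.
Broad rate = 18.87 / 164.06 = 11.50%.
Headline unemployment rate = 10.70 / 161.12 = 6.64%.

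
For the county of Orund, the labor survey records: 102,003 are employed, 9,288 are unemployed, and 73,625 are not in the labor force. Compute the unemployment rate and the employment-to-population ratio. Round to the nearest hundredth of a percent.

Labor force = employed + unemployed = 102,003 + 9,288 = 111,291.
Working-age population = 111,291 + 73,625 = 184,916.
Unemployment rate = 9,288 / 111,291 = 8.35%.
Employment-population ratio = 102,003 / 184,916 = 55.16%.

Unemployment rate ≈ 8.35%; employment-population ratio ≈ 55.16%.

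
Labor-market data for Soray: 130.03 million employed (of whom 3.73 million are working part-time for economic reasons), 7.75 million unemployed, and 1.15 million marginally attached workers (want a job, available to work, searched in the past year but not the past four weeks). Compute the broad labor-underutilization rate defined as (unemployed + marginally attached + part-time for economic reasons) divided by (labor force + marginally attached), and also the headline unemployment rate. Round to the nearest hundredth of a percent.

Labor force = 130.03 + 7.75 = 137.78 million.
Numerator = 7.75 + 1.15 + 3.73 = 12.63 million.
Denominator = 137.78 + 1.15 = 138.93 million.
Broad rate = 12.63 / 138.93 = 9.09%.
Headline unemployment rate = 7.75 / 137.78 = 5.62%.

Broad underutilization rate ≈ 9.09%; headline unemployment rate ≈ 5.62%.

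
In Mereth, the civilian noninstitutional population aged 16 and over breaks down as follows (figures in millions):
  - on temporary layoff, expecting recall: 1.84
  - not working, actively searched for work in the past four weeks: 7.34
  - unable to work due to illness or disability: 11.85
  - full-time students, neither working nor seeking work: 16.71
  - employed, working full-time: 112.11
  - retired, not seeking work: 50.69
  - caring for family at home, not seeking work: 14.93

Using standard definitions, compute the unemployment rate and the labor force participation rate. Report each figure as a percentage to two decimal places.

Employed = 112.11 million.
Unemployed = 1.84 + 7.34 = 9.18 million (jobless and actively searching, or on temporary layoff).
Labor force = 112.11 + 9.18 = 121.29 million.
Not in labor force = 11.85 + 16.71 + 50.69 + 14.93 = 94.18 million (those not working and not actively searching are outside the labor force).
Civilian working-age population = 121.29 + 94.18 = 215.47 million.
Unemployment rate = 9.18 / 121.29 = 7.57%.
Labor force participation rate = 121.29 / 215.47 = 56.29%.

Unemployment rate ≈ 7.57%; labor force participation rate ≈ 56.29%.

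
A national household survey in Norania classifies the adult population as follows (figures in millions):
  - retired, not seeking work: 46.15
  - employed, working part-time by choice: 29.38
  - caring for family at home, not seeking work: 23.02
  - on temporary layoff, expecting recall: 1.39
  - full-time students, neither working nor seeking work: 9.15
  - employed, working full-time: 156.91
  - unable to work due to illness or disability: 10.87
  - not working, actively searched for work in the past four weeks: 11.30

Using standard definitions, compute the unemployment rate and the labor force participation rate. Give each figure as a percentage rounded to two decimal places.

Employed = 29.38 + 156.91 = 186.29 million.
Unemployed = 1.39 + 11.30 = 12.69 million (jobless and actively searching, or on temporary layoff).
Labor force = 186.29 + 12.69 = 198.98 million.
Not in labor force = 46.15 + 23.02 + 9.15 + 10.87 = 89.19 million (those not working and not actively searching are outside the labor force).
Civilian working-age population = 198.98 + 89.19 = 288.17 million.
Unemployment rate = 12.69 / 198.98 = 6.38%.
Labor force participation rate = 198.98 / 288.17 = 69.05%.

Unemployment rate ≈ 6.38%; labor force participation rate ≈ 69.05%.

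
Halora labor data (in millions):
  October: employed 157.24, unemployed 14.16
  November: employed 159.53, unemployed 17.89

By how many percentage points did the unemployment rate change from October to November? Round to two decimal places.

The unemployment rate changed by +1.82 percentage points.

October: labor force = 157.24 + 14.16 = 171.40; u = 14.16/171.40 = 8.26%.
November: labor force = 159.53 + 17.89 = 177.42; u = 17.89/177.42 = 10.08%.
Change = 10.08% − 8.26% = +1.82 pp.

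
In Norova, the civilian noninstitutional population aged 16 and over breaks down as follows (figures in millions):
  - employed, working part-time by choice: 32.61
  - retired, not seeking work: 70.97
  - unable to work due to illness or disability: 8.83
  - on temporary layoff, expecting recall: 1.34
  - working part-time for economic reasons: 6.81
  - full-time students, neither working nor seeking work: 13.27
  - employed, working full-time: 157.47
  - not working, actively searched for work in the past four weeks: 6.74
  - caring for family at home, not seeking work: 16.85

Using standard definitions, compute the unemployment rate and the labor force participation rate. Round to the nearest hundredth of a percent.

Unemployment rate ≈ 3.94%; labor force participation rate ≈ 65.09%.

Employed = 32.61 + 6.81 + 157.47 = 196.89 million (anyone who worked, including part-time for economic reasons, counts as employed).
Unemployed = 1.34 + 6.74 = 8.08 million (jobless and actively searching, or on temporary layoff).
Labor force = 196.89 + 8.08 = 204.97 million.
Not in labor force = 70.97 + 8.83 + 13.27 + 16.85 = 109.92 million (those not working and not actively searching are outside the labor force).
Civilian working-age population = 204.97 + 109.92 = 314.89 million.
Unemployment rate = 8.08 / 204.97 = 3.94%.
Labor force participation rate = 204.97 / 314.89 = 65.09%.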